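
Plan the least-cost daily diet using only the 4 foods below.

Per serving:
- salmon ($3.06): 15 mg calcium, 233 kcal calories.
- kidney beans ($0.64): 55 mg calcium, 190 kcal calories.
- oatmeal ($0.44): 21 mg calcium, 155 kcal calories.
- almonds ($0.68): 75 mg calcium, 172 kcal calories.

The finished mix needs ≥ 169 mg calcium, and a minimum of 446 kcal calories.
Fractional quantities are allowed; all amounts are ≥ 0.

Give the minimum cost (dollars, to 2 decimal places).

$1.66

This is a linear program. Let x1 = servings of salmon, x2 = servings of kidney beans, x3 = servings of oatmeal, x4 = servings of almonds.
Minimize 3.06x1 + 0.64x2 + 0.44x3 + 0.68x4 s.t.:
  15x1 + 55x2 + 21x3 + 75x4 ≥ 169   (calcium)
  233x1 + 190x2 + 155x3 + 172x4 ≥ 446   (calories)
  x1, x2, x3, x4 ≥ 0.
The minimum-cost mix takes nothing from salmon, oatmeal — only kidney beans, almonds. There the calcium and calories constraints are tight.
Optimal quantities: kidney beans = 0.9148 servings, almonds = 1.582 servings.
Total cost: 0.64·0.9148 + 0.68·1.582 = 1.6612.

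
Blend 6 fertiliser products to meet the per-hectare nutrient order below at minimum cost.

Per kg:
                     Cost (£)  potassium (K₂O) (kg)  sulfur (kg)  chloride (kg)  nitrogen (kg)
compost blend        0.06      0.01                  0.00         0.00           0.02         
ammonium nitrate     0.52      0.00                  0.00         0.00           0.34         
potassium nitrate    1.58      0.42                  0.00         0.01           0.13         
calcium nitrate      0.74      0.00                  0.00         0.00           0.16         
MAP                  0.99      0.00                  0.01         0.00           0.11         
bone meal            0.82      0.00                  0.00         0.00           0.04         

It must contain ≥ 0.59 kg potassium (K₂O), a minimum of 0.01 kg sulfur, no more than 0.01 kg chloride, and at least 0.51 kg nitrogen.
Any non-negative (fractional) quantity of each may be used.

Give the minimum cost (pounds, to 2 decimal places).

£3.59

Let x1 = kg of compost blend, x2 = kg of ammonium nitrate, x3 = kg of potassium nitrate, x4 = kg of calcium nitrate, x5 = kg of MAP, x6 = kg of bone meal.
Minimise 0.06x1 + 0.52x2 + 1.58x3 + 0.74x4 + 0.99x5 + 0.82x6 with:
  0.01x1 + 0.42x3 ≥ 0.59   (potassium (K₂O))
  0.01x5 ≥ 0.01   (sulfur)
  0.01x3 ≤ 0.01   (chloride)
  0.02x1 + 0.34x2 + 0.13x3 + 0.16x4 + 0.11x5 + 0.04x6 ≥ 0.51   (nitrogen)
  x1, x2, x3, x4, x5, x6 ≥ 0.
The cheapest feasible vertex uses only compost blend, potassium nitrate, MAP; ammonium nitrate, calcium nitrate, bone meal are not used. There the potassium (K₂O), sulfur, chloride constraints are tight.
That vertex is x1 = 17, x3 = 1, x5 = 1.
Objective = 0.06·17 + 1.58·1 + 0.99·1 = 3.5900.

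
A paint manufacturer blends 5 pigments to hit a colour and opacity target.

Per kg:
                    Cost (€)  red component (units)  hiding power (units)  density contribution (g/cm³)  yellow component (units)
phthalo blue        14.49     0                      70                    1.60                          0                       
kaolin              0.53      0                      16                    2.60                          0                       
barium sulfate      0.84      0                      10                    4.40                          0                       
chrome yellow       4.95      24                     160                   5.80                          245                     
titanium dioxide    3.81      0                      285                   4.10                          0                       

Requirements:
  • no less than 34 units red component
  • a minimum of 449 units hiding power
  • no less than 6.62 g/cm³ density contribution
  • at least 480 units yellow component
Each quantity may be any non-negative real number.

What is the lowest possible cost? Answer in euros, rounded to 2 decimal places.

€11.51

Treat it as an LP. Let x1 = kg of phthalo blue, x2 = kg of kaolin, x3 = kg of barium sulfate, x4 = kg of chrome yellow, x5 = kg of titanium dioxide.
Minimize 14.49x1 + 0.53x2 + 0.84x3 + 4.95x4 + 3.81x5 subject to:
  24x4 ≥ 34   (red component)
  70x1 + 16x2 + 10x3 + 160x4 + 285x5 ≥ 449   (hiding power)
  1.6x1 + 2.6x2 + 4.4x3 + 5.8x4 + 4.1x5 ≥ 6.62   (density contribution)
  245x4 ≥ 480   (yellow component)
  x1, x2, x3, x4, x5 ≥ 0.
The cheapest feasible vertex uses only chrome yellow, titanium dioxide; phthalo blue, kaolin, barium sulfate are not used. There the hiding power and yellow component constraints are tight.
That vertex is x4 = 1.959, x5 = 0.4755.
Total cost: 4.95·1.959 + 3.81·0.4755 = 11.5087.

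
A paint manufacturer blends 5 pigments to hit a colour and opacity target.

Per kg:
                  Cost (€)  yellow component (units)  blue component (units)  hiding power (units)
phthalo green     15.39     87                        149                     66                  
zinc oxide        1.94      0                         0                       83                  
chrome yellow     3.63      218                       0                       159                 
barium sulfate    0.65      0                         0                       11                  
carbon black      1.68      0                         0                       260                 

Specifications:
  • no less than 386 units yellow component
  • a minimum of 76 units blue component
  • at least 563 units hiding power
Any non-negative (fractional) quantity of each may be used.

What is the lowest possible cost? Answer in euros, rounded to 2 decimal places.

€15.35

This is a linear program. Let x1 = kg of phthalo green, x2 = kg of zinc oxide, x3 = kg of chrome yellow, x4 = kg of barium sulfate, x5 = kg of carbon black.
Minimise 15.39x1 + 1.94x2 + 3.63x3 + 0.65x4 + 1.68x5 subject to:
  87x1 + 218x3 ≥ 386   (yellow component)
  149x1 ≥ 76   (blue component)
  66x1 + 83x2 + 159x3 + 11x4 + 260x5 ≥ 563   (hiding power)
  x1, x2, x3, x4, x5 ≥ 0.
At the optimum only phthalo green, chrome yellow, carbon black are positive (zinc oxide, barium sulfate = 0). Binding constraints: yellow component, blue component, hiding power.
That vertex is x1 = 0.5101, x3 = 1.567, x5 = 1.078.
Hence cost = 15.39·0.5101 + 3.63·1.567 + 1.68·1.078 = €15.3497.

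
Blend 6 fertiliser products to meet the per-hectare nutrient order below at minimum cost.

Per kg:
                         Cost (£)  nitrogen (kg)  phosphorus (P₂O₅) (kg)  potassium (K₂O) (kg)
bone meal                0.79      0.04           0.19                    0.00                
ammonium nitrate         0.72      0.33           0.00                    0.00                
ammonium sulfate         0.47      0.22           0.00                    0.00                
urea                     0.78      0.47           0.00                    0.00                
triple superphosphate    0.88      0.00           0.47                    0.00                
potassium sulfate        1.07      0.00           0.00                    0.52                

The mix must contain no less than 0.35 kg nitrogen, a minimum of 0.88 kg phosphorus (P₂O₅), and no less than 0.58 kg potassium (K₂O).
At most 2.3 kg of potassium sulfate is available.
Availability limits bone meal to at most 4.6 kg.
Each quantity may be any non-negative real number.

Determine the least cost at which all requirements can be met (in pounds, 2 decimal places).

£3.42

This is a linear program. Let x1 = kg of bone meal, x2 = kg of ammonium nitrate, x3 = kg of ammonium sulfate, x4 = kg of urea, x5 = kg of triple superphosphate, x6 = kg of potassium sulfate.
min 0.79x1 + 0.72x2 + 0.47x3 + 0.78x4 + 0.88x5 + 1.07x6 s.t.:
  0.04x1 + 0.33x2 + 0.22x3 + 0.47x4 ≥ 0.35   (nitrogen)
  0.19x1 + 0.47x5 ≥ 0.88   (phosphorus (P₂O₅))
  0.52x6 ≥ 0.58   (potassium (K₂O))
  x6 ≤ 2.3
  x1 ≤ 4.6
  x1, x2, x3, x4, x5, x6 ≥ 0.
The minimum-cost mix takes nothing from bone meal, ammonium nitrate, ammonium sulfate — only urea, triple superphosphate, potassium sulfate. Binding constraints: nitrogen, phosphorus (P₂O₅), potassium (K₂O).
Optimal quantities: urea = 0.7447 kg, triple superphosphate = 1.872 kg, potassium sulfate = 1.115 kg.
Total cost: 0.78·0.7447 + 0.88·1.872 + 1.07·1.115 = 3.4213.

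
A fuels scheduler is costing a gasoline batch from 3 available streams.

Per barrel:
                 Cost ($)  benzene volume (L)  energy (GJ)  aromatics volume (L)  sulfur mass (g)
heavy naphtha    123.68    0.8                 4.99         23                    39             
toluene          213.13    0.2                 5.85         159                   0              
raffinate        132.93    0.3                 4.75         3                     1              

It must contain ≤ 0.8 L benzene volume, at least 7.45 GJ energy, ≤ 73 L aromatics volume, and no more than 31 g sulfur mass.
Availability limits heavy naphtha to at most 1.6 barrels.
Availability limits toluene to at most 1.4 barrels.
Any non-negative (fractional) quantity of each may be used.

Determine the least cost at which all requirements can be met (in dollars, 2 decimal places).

$197.64

Let x1 = barrels of heavy naphtha, x2 = barrels of toluene, x3 = barrels of raffinate.
Minimise 123.68x1 + 213.13x2 + 132.93x3 subject to:
  0.8x1 + 0.2x2 + 0.3x3 ≤ 0.8   (benzene volume)
  4.99x1 + 5.85x2 + 4.75x3 ≥ 7.45   (energy)
  23x1 + 159x2 + 3x3 ≤ 73   (aromatics volume)
  39x1 + 1x3 ≤ 31   (sulfur mass)
  x1 ≤ 1.6
  x2 ≤ 1.4
  x1, x2, x3 ≥ 0.
The minimum-cost mix takes nothing from toluene — only heavy naphtha, raffinate. There the benzene volume and energy constraints are tight.
So heavy naphtha = 0.67955 barrels, raffinate = 0.85454 barrels.
Hence cost = 123.68·0.67955 + 132.93·0.85454 = $197.6407.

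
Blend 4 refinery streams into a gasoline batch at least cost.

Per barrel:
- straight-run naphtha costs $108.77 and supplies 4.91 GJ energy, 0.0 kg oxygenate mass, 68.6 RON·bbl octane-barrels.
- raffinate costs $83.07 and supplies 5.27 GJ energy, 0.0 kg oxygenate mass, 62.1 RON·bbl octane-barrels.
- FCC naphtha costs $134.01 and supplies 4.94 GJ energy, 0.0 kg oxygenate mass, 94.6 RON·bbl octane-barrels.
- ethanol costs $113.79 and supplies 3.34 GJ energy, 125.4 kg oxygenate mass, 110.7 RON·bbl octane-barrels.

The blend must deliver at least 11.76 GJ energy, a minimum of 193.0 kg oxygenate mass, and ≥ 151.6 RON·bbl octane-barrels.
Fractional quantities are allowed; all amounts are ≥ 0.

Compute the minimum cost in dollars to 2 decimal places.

$279.47

Treat it as an LP. Let x1 = barrels of straight-run naphtha, x2 = barrels of raffinate, x3 = barrels of FCC naphtha, x4 = barrels of ethanol.
min 108.77x1 + 83.07x2 + 134.01x3 + 113.79x4 with:
  4.91x1 + 5.27x2 + 4.94x3 + 3.34x4 ≥ 11.76   (energy)
  125.4x4 ≥ 193   (oxygenate mass)
  68.6x1 + 62.1x2 + 94.6x3 + 110.7x4 ≥ 151.6   (octane-barrels)
  x1, x2, x3, x4 ≥ 0.
The cheapest feasible vertex uses only raffinate, ethanol; straight-run naphtha, FCC naphtha are not used. There the energy and oxygenate mass constraints are tight.
Solving gives x2 = 1.25607, x4 = 1.53907.
Objective = 83.07·1.25607 + 113.79·1.53907 = 279.4725.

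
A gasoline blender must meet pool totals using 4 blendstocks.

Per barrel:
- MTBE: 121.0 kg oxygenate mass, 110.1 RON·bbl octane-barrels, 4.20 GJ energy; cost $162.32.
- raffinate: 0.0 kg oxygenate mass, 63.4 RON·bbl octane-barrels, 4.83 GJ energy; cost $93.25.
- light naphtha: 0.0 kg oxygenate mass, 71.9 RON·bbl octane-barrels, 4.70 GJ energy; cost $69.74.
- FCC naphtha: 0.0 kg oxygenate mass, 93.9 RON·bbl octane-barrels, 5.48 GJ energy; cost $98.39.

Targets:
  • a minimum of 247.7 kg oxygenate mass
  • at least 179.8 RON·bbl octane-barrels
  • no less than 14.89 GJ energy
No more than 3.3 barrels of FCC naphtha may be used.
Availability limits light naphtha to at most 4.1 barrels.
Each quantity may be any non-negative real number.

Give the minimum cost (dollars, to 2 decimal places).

Let x1 = barrels of MTBE, x2 = barrels of raffinate, x3 = barrels of light naphtha, x4 = barrels of FCC naphtha.
min 162.32x1 + 93.25x2 + 69.74x3 + 98.39x4 s.t.:
  121x1 ≥ 247.7   (oxygenate mass)
  110.1x1 + 63.4x2 + 71.9x3 + 93.9x4 ≥ 179.8   (octane-barrels)
  4.2x1 + 4.83x2 + 4.7x3 + 5.48x4 ≥ 14.89   (energy)
  x4 ≤ 3.3
  x3 ≤ 4.1
  x1, x2, x3, x4 ≥ 0.
At the optimum only MTBE, light naphtha are positive (raffinate, FCC naphtha = 0). The oxygenate mass and energy requirements are met with equality.
So MTBE = 2.047 barrels, light naphtha = 1.339 barrels.
Hence cost = 162.32·2.047 + 69.74·1.339 = $425.6509.

$425.65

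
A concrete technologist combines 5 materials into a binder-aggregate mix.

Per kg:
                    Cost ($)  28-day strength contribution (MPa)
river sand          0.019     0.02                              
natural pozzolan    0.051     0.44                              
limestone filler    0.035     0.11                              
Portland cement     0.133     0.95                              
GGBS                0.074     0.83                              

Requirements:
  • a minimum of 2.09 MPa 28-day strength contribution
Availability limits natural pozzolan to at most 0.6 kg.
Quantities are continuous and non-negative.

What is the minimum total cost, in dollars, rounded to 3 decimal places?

$0.186

Let x1 = kg of river sand, x2 = kg of natural pozzolan, x3 = kg of limestone filler, x4 = kg of Portland cement, x5 = kg of GGBS.
Minimise 0.019x1 + 0.051x2 + 0.035x3 + 0.133x4 + 0.074x5 s.t.:
  0.02x1 + 0.44x2 + 0.11x3 + 0.95x4 + 0.83x5 ≥ 2.09   (28-day strength contribution)
  x2 ≤ 0.6
  x1, x2, x3, x4, x5 ≥ 0.
The cheapest feasible vertex uses only GGBS; river sand, natural pozzolan, limestone filler, Portland cement are not used. Binding constraint: 28-day strength contribution.
So GGBS = 2.518 kg.
Objective = 0.074·2.518 = 0.18633.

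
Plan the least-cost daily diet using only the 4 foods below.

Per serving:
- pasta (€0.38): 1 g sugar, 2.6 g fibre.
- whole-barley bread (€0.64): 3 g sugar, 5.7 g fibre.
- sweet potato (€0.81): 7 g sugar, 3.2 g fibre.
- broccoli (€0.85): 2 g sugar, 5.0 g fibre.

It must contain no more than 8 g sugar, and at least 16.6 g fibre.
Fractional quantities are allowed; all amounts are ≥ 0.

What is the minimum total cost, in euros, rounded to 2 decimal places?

Let x1 = servings of pasta, x2 = servings of whole-barley bread, x3 = servings of sweet potato, x4 = servings of broccoli.
min 0.38x1 + 0.64x2 + 0.81x3 + 0.85x4 with:
  1x1 + 3x2 + 7x3 + 2x4 ≤ 8   (sugar)
  2.6x1 + 5.7x2 + 3.2x3 + 5x4 ≥ 16.6   (fibre)
  x1, x2, x3, x4 ≥ 0.
The optimal basis is {pasta, whole-barley bread}; sweet potato, broccoli drop out. The sugar and fibre requirements are met with equality.
That vertex is x1 = 2, x2 = 2.
Objective = 0.38·2 + 0.64·2 = 2.0400.

€2.04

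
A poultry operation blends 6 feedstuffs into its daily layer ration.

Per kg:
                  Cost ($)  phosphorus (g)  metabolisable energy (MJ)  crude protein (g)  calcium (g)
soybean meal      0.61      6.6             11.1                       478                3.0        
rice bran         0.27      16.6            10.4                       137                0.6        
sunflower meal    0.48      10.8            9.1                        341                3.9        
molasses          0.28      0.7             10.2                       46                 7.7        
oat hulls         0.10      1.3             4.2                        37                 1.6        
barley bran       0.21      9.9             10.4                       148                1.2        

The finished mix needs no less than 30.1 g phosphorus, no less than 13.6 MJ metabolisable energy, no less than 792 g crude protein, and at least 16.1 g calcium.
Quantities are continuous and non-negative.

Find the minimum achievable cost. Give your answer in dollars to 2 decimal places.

$1.34

Set it up as a linear program. Let x1 = kg of soybean meal, x2 = kg of rice bran, x3 = kg of sunflower meal, x4 = kg of molasses, x5 = kg of oat hulls, x6 = kg of barley bran.
min 0.61x1 + 0.27x2 + 0.48x3 + 0.28x4 + 0.1x5 + 0.21x6 with:
  6.6x1 + 16.6x2 + 10.8x3 + 0.7x4 + 1.3x5 + 9.9x6 ≥ 30.1   (phosphorus)
  11.1x1 + 10.4x2 + 9.1x3 + 10.2x4 + 4.2x5 + 10.4x6 ≥ 13.6   (metabolisable energy)
  478x1 + 137x2 + 341x3 + 46x4 + 37x5 + 148x6 ≥ 792   (crude protein)
  3x1 + 0.6x2 + 3.9x3 + 7.7x4 + 1.6x5 + 1.2x6 ≥ 16.1   (calcium)
  x1, x2, x3, x4, x5, x6 ≥ 0.
The minimum-cost mix takes nothing from soybean meal, rice bran, oat hulls — only sunflower meal, molasses, barley bran. There the phosphorus, crude protein, calcium constraints are tight.
So sunflower meal = 1.695 kg, molasses = 1.058 kg, barley bran = 1.116 kg.
Total cost: 0.48·1.695 + 0.28·1.058 + 0.21·1.116 = 1.3442.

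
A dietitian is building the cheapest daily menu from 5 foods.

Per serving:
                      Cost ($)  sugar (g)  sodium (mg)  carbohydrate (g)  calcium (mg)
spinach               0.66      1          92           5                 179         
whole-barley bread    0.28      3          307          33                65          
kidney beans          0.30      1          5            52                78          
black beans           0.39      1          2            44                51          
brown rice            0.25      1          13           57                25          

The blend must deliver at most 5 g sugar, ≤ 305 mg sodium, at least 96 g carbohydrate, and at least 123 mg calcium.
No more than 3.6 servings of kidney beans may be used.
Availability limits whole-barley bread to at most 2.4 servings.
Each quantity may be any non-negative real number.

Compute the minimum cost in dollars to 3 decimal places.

Set it up as a linear program. Let x1 = servings of spinach, x2 = servings of whole-barley bread, x3 = servings of kidney beans, x4 = servings of black beans, x5 = servings of brown rice.
Minimise 0.66x1 + 0.28x2 + 0.3x3 + 0.39x4 + 0.25x5 with:
  1x1 + 3x2 + 1x3 + 1x4 + 1x5 ≤ 5   (sugar)
  92x1 + 307x2 + 5x3 + 2x4 + 13x5 ≤ 305   (sodium)
  5x1 + 33x2 + 52x3 + 44x4 + 57x5 ≥ 96   (carbohydrate)
  179x1 + 65x2 + 78x3 + 51x4 + 25x5 ≥ 123   (calcium)
  x3 ≤ 3.6
  x2 ≤ 2.4
  x1, x2, x3, x4, x5 ≥ 0.
The cheapest feasible vertex uses only kidney beans, brown rice; spinach, whole-barley bread, black beans are not used. The carbohydrate and calcium requirements are met with equality.
That vertex is x3 = 1.4657, x5 = 0.34711.
Hence cost = 0.3·1.4657 + 0.25·0.34711 = $0.52649.

$0.526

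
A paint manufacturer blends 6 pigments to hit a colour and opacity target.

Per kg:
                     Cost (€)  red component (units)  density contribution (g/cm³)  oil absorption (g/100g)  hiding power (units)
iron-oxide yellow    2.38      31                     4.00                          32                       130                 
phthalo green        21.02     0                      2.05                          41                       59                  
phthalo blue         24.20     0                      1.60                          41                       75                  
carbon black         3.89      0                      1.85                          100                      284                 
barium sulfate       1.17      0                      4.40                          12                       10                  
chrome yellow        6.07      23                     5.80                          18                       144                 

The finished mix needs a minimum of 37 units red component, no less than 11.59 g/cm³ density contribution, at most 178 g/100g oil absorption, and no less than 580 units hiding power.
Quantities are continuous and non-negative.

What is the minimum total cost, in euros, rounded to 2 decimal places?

€9.43

Set it up as a linear program. Let x1 = kg of iron-oxide yellow, x2 = kg of phthalo green, x3 = kg of phthalo blue, x4 = kg of carbon black, x5 = kg of barium sulfate, x6 = kg of chrome yellow.
min 2.38x1 + 21.02x2 + 24.2x3 + 3.89x4 + 1.17x5 + 6.07x6 subject to:
  31x1 + 23x6 ≥ 37   (red component)
  4x1 + 2.05x2 + 1.6x3 + 1.85x4 + 4.4x5 + 5.8x6 ≥ 11.59   (density contribution)
  32x1 + 41x2 + 41x3 + 100x4 + 12x5 + 18x6 ≤ 178   (oil absorption)
  130x1 + 59x2 + 75x3 + 284x4 + 10x5 + 144x6 ≥ 580   (hiding power)
  x1, x2, x3, x4, x5, x6 ≥ 0.
The cheapest feasible vertex uses only iron-oxide yellow, carbon black; phthalo green, phthalo blue, barium sulfate, chrome yellow are not used. Binding constraints: density contribution and hiding power.
Optimal quantities: iron-oxide yellow = 2.477 kg, carbon black = 0.9082 kg.
Hence cost = 2.38·2.477 + 3.89·0.9082 = €9.4282.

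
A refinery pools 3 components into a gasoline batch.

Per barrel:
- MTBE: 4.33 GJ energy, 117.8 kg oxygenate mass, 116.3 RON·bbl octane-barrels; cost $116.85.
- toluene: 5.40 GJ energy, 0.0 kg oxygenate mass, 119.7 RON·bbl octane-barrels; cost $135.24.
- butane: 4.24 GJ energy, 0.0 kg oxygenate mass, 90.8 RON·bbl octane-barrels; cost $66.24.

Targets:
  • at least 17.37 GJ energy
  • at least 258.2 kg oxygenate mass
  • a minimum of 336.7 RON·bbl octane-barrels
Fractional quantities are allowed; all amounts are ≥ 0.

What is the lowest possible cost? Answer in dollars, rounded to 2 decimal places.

This is a linear program. Let x1 = barrels of MTBE, x2 = barrels of toluene, x3 = barrels of butane.
Minimise 116.85x1 + 135.24x2 + 66.24x3 s.t.:
  4.33x1 + 5.4x2 + 4.24x3 ≥ 17.37   (energy)
  117.8x1 ≥ 258.2   (oxygenate mass)
  116.3x1 + 119.7x2 + 90.8x3 ≥ 336.7   (octane-barrels)
  x1, x2, x3 ≥ 0.
The minimum-cost mix takes nothing from toluene — only MTBE, butane. There the energy and oxygenate mass constraints are tight.
So MTBE = 2.192 barrels, butane = 1.858 barrels.
Hence cost = 116.85·2.192 + 66.24·1.858 = $379.2091.

$379.21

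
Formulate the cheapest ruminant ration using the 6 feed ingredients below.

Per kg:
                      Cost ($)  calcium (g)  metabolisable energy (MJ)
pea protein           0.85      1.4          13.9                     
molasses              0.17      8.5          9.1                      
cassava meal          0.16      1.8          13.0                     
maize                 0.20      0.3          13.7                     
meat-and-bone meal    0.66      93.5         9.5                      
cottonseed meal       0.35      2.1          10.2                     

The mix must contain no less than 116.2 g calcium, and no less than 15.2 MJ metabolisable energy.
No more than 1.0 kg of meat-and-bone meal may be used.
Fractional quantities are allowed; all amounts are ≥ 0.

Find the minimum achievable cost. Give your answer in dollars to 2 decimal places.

Let x1 = kg of pea protein, x2 = kg of molasses, x3 = kg of cassava meal, x4 = kg of maize, x5 = kg of meat-and-bone meal, x6 = kg of cottonseed meal.
min 0.85x1 + 0.17x2 + 0.16x3 + 0.2x4 + 0.66x5 + 0.35x6 with:
  1.4x1 + 8.5x2 + 1.8x3 + 0.3x4 + 93.5x5 + 2.1x6 ≥ 116.2   (calcium)
  13.9x1 + 9.1x2 + 13x3 + 13.7x4 + 9.5x5 + 10.2x6 ≥ 15.2   (metabolisable energy)
  x5 ≤ 1
  x1, x2, x3, x4, x5, x6 ≥ 0.
At the optimum only molasses, meat-and-bone meal are positive (pea protein, cassava meal, maize, cottonseed meal = 0). The calcium and the meat-and-bone meal cap requirements are met with equality.
So molasses = 2.671 kg, meat-and-bone meal = 1 kg.
Hence cost = 0.17·2.671 + 0.66·1 = $1.1141.

$1.11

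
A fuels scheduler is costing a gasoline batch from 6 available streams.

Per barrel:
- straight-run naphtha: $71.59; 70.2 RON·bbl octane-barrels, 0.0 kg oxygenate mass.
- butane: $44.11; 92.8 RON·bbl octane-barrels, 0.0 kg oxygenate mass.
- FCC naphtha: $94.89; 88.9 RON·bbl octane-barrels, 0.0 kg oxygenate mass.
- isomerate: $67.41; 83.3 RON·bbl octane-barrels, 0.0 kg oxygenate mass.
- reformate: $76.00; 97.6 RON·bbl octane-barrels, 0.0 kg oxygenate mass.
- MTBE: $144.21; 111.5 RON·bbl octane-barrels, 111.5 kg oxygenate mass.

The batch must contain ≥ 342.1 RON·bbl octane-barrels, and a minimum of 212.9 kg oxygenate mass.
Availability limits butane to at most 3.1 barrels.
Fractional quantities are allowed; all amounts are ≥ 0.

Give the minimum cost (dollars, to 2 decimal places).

$336.77

Treat it as an LP. Let x1 = barrels of straight-run naphtha, x2 = barrels of butane, x3 = barrels of FCC naphtha, x4 = barrels of isomerate, x5 = barrels of reformate, x6 = barrels of MTBE.
min 71.59x1 + 44.11x2 + 94.89x3 + 67.41x4 + 76x5 + 144.21x6 s.t.:
  70.2x1 + 92.8x2 + 88.9x3 + 83.3x4 + 97.6x5 + 111.5x6 ≥ 342.1   (octane-barrels)
  111.5x6 ≥ 212.9   (oxygenate mass)
  x2 ≤ 3.1
  x1, x2, x3, x4, x5, x6 ≥ 0.
The cheapest feasible vertex uses only butane, MTBE; straight-run naphtha, FCC naphtha, isomerate, reformate are not used. Binding constraints: octane-barrels and oxygenate mass.
That vertex is x2 = 1.39224, x6 = 1.90942.
Objective = 44.11·1.39224 + 144.21·1.90942 = 336.7692.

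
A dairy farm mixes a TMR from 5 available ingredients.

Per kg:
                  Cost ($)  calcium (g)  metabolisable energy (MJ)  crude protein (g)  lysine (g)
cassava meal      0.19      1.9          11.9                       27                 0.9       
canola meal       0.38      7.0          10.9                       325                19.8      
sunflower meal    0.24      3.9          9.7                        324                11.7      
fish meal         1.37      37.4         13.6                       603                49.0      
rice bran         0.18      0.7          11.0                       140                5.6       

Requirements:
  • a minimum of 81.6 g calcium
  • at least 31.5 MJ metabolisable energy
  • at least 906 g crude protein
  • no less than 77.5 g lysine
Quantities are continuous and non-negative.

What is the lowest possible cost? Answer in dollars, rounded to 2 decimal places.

Treat it as an LP. Let x1 = kg of cassava meal, x2 = kg of canola meal, x3 = kg of sunflower meal, x4 = kg of fish meal, x5 = kg of rice bran.
Minimize 0.19x1 + 0.38x2 + 0.24x3 + 1.37x4 + 0.18x5 subject to:
  1.9x1 + 7x2 + 3.9x3 + 37.4x4 + 0.7x5 ≥ 81.6   (calcium)
  11.9x1 + 10.9x2 + 9.7x3 + 13.6x4 + 11x5 ≥ 31.5   (metabolisable energy)
  27x1 + 325x2 + 324x3 + 603x4 + 140x5 ≥ 906   (crude protein)
  0.9x1 + 19.8x2 + 11.7x3 + 49x4 + 5.6x5 ≥ 77.5   (lysine)
  x1, x2, x3, x4, x5 ≥ 0.
The cheapest feasible vertex uses only cassava meal, fish meal; canola meal, sunflower meal, rice bran are not used. There the calcium and metabolisable energy constraints are tight.
Optimal quantities: cassava meal = 0.163 kg, fish meal = 2.174 kg.
Hence cost = 0.19·0.163 + 1.37·2.174 = $3.0094.

$3.01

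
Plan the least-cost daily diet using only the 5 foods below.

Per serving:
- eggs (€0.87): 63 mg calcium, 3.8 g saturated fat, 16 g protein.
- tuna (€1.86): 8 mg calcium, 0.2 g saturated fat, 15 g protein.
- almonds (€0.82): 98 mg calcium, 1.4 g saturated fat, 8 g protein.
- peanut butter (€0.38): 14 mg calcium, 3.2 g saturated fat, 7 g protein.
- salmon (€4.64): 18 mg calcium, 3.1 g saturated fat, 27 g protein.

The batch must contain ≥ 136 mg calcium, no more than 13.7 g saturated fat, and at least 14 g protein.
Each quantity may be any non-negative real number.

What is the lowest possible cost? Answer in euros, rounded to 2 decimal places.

Let x1 = servings of eggs, x2 = servings of tuna, x3 = servings of almonds, x4 = servings of peanut butter, x5 = servings of salmon.
Minimise 0.87x1 + 1.86x2 + 0.82x3 + 0.38x4 + 4.64x5 with:
  63x1 + 8x2 + 98x3 + 14x4 + 18x5 ≥ 136   (calcium)
  3.8x1 + 0.2x2 + 1.4x3 + 3.2x4 + 3.1x5 ≤ 13.7   (saturated fat)
  16x1 + 15x2 + 8x3 + 7x4 + 27x5 ≥ 14   (protein)
  x1, x2, x3, x4, x5 ≥ 0.
The minimum-cost mix takes nothing from tuna, peanut butter, salmon — only eggs, almonds. The calcium and protein requirements are met with equality.
Optimal quantities: eggs = 0.2669 servings, almonds = 1.216 servings.
Cost = 0.87·0.2669 + 0.82·1.216 = 1.2293.

€1.23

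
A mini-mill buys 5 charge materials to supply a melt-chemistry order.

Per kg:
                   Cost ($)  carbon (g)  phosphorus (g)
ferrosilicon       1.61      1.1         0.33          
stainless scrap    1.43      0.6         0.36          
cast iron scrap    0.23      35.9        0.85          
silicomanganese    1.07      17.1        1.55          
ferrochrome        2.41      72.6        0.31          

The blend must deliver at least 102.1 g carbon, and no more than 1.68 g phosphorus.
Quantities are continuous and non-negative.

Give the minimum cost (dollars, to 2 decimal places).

Let x1 = kg of ferrosilicon, x2 = kg of stainless scrap, x3 = kg of cast iron scrap, x4 = kg of silicomanganese, x5 = kg of ferrochrome.
Minimise 1.61x1 + 1.43x2 + 0.23x3 + 1.07x4 + 2.41x5 with:
  1.1x1 + 0.6x2 + 35.9x3 + 17.1x4 + 72.6x5 ≥ 102.1   (carbon)
  0.33x1 + 0.36x2 + 0.85x3 + 1.55x4 + 0.31x5 ≤ 1.68   (phosphorus)
  x1, x2, x3, x4, x5 ≥ 0.
At the optimum only cast iron scrap, ferrochrome are positive (ferrosilicon, stainless scrap, silicomanganese = 0). There the carbon and phosphorus constraints are tight.
Solving gives x3 = 1.786, x5 = 0.5234.
Hence cost = 0.23·1.786 + 2.41·0.5234 = $1.6722.

$1.67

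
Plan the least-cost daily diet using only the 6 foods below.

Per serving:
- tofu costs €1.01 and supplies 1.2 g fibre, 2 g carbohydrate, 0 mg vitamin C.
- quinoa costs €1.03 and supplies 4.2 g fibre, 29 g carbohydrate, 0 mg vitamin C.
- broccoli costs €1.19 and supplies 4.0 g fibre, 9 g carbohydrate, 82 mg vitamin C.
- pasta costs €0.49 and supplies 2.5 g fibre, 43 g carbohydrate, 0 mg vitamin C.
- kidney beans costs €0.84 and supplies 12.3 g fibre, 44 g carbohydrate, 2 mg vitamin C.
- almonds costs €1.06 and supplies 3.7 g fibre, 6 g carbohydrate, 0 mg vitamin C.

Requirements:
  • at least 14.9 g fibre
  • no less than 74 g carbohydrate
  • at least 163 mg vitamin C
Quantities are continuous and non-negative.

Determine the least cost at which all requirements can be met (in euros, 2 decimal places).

€3.12

Let x1 = servings of tofu, x2 = servings of quinoa, x3 = servings of broccoli, x4 = servings of pasta, x5 = servings of kidney beans, x6 = servings of almonds.
Minimise 1.01x1 + 1.03x2 + 1.19x3 + 0.49x4 + 0.84x5 + 1.06x6 with:
  1.2x1 + 4.2x2 + 4x3 + 2.5x4 + 12.3x5 + 3.7x6 ≥ 14.9   (fibre)
  2x1 + 29x2 + 9x3 + 43x4 + 44x5 + 6x6 ≥ 74   (carbohydrate)
  82x3 + 2x5 ≥ 163   (vitamin C)
  x1, x2, x3, x4, x5, x6 ≥ 0.
The cheapest feasible vertex uses only broccoli, pasta, kidney beans; tofu, quinoa, almonds are not used. There the fibre, carbohydrate, vitamin C constraints are tight.
Optimal quantities: broccoli = 1.978 servings, pasta = 0.9162 servings, kidney beans = 0.3818 servings.
Cost = 1.19·1.978 + 0.49·0.9162 + 0.84·0.3818 = 3.1235.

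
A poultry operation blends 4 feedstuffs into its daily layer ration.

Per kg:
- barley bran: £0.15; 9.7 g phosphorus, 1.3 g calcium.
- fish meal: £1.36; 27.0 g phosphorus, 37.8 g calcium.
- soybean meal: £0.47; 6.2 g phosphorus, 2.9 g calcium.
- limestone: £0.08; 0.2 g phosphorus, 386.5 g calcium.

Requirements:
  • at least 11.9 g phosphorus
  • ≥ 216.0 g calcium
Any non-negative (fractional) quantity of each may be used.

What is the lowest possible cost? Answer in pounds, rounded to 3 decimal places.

£0.227

Let x1 = kg of barley bran, x2 = kg of fish meal, x3 = kg of soybean meal, x4 = kg of limestone.
Minimise 0.15x1 + 1.36x2 + 0.47x3 + 0.08x4 subject to:
  9.7x1 + 27x2 + 6.2x3 + 0.2x4 ≥ 11.9   (phosphorus)
  1.3x1 + 37.8x2 + 2.9x3 + 386.5x4 ≥ 216   (calcium)
  x1, x2, x3, x4 ≥ 0.
The cheapest feasible vertex uses only barley bran, limestone; fish meal, soybean meal are not used. There the phosphorus and calcium constraints are tight.
Optimal quantities: barley bran = 1.215 kg, limestone = 0.5548 kg.
Total cost: 0.15·1.215 + 0.08·0.5548 = 0.22663.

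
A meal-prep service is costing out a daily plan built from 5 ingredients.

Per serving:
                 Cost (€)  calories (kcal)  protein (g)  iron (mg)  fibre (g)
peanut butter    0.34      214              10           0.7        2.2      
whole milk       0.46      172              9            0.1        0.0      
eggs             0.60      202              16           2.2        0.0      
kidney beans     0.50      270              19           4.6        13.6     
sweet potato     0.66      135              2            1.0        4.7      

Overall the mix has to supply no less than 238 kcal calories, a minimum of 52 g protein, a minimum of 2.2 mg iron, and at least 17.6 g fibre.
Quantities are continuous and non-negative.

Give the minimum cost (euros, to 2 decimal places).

€1.37

Let x1 = servings of peanut butter, x2 = servings of whole milk, x3 = servings of eggs, x4 = servings of kidney beans, x5 = servings of sweet potato.
Minimize 0.34x1 + 0.46x2 + 0.6x3 + 0.5x4 + 0.66x5 with:
  214x1 + 172x2 + 202x3 + 270x4 + 135x5 ≥ 238   (calories)
  10x1 + 9x2 + 16x3 + 19x4 + 2x5 ≥ 52   (protein)
  0.7x1 + 0.1x2 + 2.2x3 + 4.6x4 + 1x5 ≥ 2.2   (iron)
  2.2x1 + 13.6x4 + 4.7x5 ≥ 17.6   (fibre)
  x1, x2, x3, x4, x5 ≥ 0.
At the optimum only kidney beans is positive (peanut butter, whole milk, eggs, sweet potato = 0). There the protein constraint is tight.
Solving gives x4 = 2.737.
Cost = 0.5·2.737 = 1.3685.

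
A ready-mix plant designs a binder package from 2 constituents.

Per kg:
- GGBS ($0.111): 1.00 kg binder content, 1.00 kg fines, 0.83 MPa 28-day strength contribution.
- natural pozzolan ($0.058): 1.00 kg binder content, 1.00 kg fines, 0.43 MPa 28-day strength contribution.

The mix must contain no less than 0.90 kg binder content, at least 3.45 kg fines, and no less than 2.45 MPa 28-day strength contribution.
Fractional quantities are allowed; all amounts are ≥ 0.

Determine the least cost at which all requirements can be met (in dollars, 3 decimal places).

Let x1 = kg of GGBS, x2 = kg of natural pozzolan.
Minimize 0.111x1 + 0.058x2 subject to:
  1x1 + 1x2 ≥ 0.9   (binder content)
  1x1 + 1x2 ≥ 3.45   (fines)
  0.83x1 + 0.43x2 ≥ 2.45   (28-day strength contribution)
  x1, x2 ≥ 0.
Both inputs are positive at the optimum. There the fines and 28-day strength contribution constraints are tight.
So GGBS = 2.416 kg, natural pozzolan = 1.034 kg.
Total cost: 0.111·2.416 + 0.058·1.034 = 0.32815.

$0.328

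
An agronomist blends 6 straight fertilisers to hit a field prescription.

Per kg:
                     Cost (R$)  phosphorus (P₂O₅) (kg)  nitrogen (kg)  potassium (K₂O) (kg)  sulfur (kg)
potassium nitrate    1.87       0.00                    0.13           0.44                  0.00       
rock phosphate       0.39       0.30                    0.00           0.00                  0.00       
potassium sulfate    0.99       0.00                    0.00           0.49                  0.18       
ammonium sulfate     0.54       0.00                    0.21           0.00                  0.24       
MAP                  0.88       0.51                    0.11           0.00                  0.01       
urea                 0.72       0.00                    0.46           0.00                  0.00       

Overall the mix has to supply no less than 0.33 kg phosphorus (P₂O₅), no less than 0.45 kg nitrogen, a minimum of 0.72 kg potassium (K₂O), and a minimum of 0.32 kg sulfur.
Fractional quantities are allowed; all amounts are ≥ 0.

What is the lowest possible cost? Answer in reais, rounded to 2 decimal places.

Let x1 = kg of potassium nitrate, x2 = kg of rock phosphate, x3 = kg of potassium sulfate, x4 = kg of ammonium sulfate, x5 = kg of MAP, x6 = kg of urea.
Minimize 1.87x1 + 0.39x2 + 0.99x3 + 0.54x4 + 0.88x5 + 0.72x6 subject to:
  0.3x2 + 0.51x5 ≥ 0.33   (phosphorus (P₂O₅))
  0.13x1 + 0.21x4 + 0.11x5 + 0.46x6 ≥ 0.45   (nitrogen)
  0.44x1 + 0.49x3 ≥ 0.72   (potassium (K₂O))
  0.18x3 + 0.24x4 + 0.01x5 ≥ 0.32   (sulfur)
  x1, x2, x3, x4, x5, x6 ≥ 0.
The minimum-cost mix takes nothing from potassium nitrate, MAP — only rock phosphate, potassium sulfate, ammonium sulfate, urea. The phosphorus (P₂O₅), nitrogen, potassium (K₂O), sulfur requirements are met with equality.
That vertex is x2 = 1.1, x3 = 1.469, x4 = 0.2313, x6 = 0.8727.
Hence cost = 0.39·1.1 + 0.99·1.469 + 0.54·0.2313 + 0.72·0.8727 = R$2.6366.

R$2.64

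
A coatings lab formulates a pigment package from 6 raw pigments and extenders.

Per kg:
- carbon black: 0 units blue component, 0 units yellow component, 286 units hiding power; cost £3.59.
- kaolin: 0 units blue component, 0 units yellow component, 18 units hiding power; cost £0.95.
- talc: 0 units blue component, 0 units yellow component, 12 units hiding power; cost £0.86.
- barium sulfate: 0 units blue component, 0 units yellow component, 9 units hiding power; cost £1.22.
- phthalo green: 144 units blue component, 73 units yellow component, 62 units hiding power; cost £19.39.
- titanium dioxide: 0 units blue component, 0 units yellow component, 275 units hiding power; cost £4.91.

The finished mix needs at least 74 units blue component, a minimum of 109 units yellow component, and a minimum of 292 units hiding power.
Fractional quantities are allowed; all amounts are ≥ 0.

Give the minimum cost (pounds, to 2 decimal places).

Treat it as an LP. Let x1 = kg of carbon black, x2 = kg of kaolin, x3 = kg of talc, x4 = kg of barium sulfate, x5 = kg of phthalo green, x6 = kg of titanium dioxide.
min 3.59x1 + 0.95x2 + 0.86x3 + 1.22x4 + 19.39x5 + 4.91x6 s.t.:
  144x5 ≥ 74   (blue component)
  73x5 ≥ 109   (yellow component)
  286x1 + 18x2 + 12x3 + 9x4 + 62x5 + 275x6 ≥ 292   (hiding power)
  x1, x2, x3, x4, x5, x6 ≥ 0.
The optimal basis is {carbon black, phthalo green}; kaolin, talc, barium sulfate, titanium dioxide drop out. Binding constraints: yellow component and hiding power.
Solving gives x1 = 0.69729, x5 = 1.4932.
Objective = 3.59·0.69729 + 19.39·1.4932 = 31.4564.

£31.46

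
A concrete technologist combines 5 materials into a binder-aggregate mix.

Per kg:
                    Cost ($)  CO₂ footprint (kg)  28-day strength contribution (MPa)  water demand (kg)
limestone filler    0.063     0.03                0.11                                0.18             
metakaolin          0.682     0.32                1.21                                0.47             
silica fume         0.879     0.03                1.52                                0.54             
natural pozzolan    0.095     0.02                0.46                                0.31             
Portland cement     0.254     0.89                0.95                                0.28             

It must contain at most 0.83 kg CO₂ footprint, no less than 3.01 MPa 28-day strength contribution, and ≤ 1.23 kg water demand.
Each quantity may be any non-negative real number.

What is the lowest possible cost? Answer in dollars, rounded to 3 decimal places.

$1.239

Let x1 = kg of limestone filler, x2 = kg of metakaolin, x3 = kg of silica fume, x4 = kg of natural pozzolan, x5 = kg of Portland cement.
Minimise 0.063x1 + 0.682x2 + 0.879x3 + 0.095x4 + 0.254x5 subject to:
  0.03x1 + 0.32x2 + 0.03x3 + 0.02x4 + 0.89x5 ≤ 0.83   (CO₂ footprint)
  0.11x1 + 1.21x2 + 1.52x3 + 0.46x4 + 0.95x5 ≥ 3.01   (28-day strength contribution)
  0.18x1 + 0.47x2 + 0.54x3 + 0.31x4 + 0.28x5 ≤ 1.23   (water demand)
  x1, x2, x3, x4, x5 ≥ 0.
The cheapest feasible vertex uses only silica fume, natural pozzolan, Portland cement; limestone filler, metakaolin are not used. There the CO₂ footprint, 28-day strength contribution, water demand constraints are tight.
Optimal quantities: silica fume = 1.004 kg, natural pozzolan = 1.436 kg, Portland cement = 0.8665 kg.
Objective = 0.879·1.004 + 0.095·1.436 + 0.254·0.8665 = 1.23903.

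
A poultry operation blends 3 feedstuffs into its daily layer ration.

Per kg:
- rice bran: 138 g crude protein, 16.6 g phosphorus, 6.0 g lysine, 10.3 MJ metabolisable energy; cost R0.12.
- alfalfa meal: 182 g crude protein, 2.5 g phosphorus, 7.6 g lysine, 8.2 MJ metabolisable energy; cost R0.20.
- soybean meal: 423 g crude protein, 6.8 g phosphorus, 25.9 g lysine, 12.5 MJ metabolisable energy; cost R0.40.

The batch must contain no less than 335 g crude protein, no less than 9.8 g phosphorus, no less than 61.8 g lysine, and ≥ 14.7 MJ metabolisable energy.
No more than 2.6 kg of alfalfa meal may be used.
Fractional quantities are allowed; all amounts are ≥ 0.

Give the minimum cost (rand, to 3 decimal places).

Let x1 = kg of rice bran, x2 = kg of alfalfa meal, x3 = kg of soybean meal.
min 0.12x1 + 0.2x2 + 0.4x3 s.t.:
  138x1 + 182x2 + 423x3 ≥ 335   (crude protein)
  16.6x1 + 2.5x2 + 6.8x3 ≥ 9.8   (phosphorus)
  6x1 + 7.6x2 + 25.9x3 ≥ 61.8   (lysine)
  10.3x1 + 8.2x2 + 12.5x3 ≥ 14.7   (metabolisable energy)
  x2 ≤ 2.6
  x1, x2, x3 ≥ 0.
The cheapest feasible vertex uses only soybean meal; rice bran, alfalfa meal are not used. There the lysine constraint is tight.
So soybean meal = 2.386 kg.
Cost = 0.4·2.386 = 0.95440.

R0.954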